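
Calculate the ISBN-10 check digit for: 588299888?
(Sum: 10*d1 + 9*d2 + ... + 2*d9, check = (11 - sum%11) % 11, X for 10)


Weighted sum: 371
371 mod 11 = 8

Check digit: 3


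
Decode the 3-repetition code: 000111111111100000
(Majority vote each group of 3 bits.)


Groups: 000, 111, 111, 111, 100, 000
Majority votes: 011100

011100


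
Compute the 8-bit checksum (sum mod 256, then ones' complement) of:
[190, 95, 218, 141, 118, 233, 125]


Sum = 1120 mod 256 = 96
Complement = 159

159


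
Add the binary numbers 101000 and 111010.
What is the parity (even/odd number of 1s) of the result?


101000 = 40
111010 = 58
Sum = 98 = 1100010
1s count = 3

odd parity (3 ones in 1100010)


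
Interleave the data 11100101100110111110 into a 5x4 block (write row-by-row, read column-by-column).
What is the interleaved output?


Matrix:
  1110
  0101
  1001
  1011
  1110
Read columns: 10111110011001101110

10111110011001101110


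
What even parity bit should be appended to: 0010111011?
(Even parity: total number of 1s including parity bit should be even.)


Number of 1s in data: 6
Parity bit: 0

0


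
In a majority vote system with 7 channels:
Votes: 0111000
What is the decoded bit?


Ones: 3 out of 7
Threshold: 4

0 (3/7 voted 1)


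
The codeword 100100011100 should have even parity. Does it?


Number of 1s: 5

No, parity error (5 ones)


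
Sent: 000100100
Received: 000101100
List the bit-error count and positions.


XOR: 000001000

1 error(s) at position(s): 5


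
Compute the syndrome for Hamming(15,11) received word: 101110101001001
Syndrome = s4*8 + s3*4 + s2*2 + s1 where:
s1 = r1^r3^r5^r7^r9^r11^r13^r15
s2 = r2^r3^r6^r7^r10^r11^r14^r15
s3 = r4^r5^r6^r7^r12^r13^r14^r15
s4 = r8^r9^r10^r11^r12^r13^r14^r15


s1=0, s2=1, s3=1, s4=1

Syndrome = 14 (error at position 14)


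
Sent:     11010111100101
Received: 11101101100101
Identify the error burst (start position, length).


XOR: 00111010000000

Burst at position 2, length 5


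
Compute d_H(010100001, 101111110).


XOR: 111011111
Count of 1s: 8

8


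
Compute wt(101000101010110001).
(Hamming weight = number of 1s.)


Counting 1s in 101000101010110001

8


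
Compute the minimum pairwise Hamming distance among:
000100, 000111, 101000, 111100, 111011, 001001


Comparing all pairs, minimum distance: 2
Can detect 1 errors, correct 0 errors

2


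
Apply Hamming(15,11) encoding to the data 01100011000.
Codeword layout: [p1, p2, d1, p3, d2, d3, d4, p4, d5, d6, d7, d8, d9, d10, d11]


Parity bits: p1=0, p2=0, p3=1, p4=0

000111000011000


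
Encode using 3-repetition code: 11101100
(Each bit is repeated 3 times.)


Each bit -> 3 copies

111111111000111111000000


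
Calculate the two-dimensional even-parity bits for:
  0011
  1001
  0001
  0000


Row parities: 0010
Column parities: 1011

Row P: 0010, Col P: 1011, Corner: 1


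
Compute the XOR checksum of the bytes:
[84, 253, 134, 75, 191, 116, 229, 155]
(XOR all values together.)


XOR chain: 84 ^ 253 ^ 134 ^ 75 ^ 191 ^ 116 ^ 229 ^ 155 = 209

209


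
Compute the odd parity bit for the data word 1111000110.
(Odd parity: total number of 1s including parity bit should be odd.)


Number of 1s in data: 6
Parity bit: 1

1


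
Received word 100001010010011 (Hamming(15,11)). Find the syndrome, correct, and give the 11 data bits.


Syndrome = 5: error at position 5

Data: 01100010011 (corrected bit 5)


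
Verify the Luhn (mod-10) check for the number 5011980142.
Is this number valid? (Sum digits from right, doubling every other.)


Luhn sum = 32
32 mod 10 = 2

Invalid (Luhn sum mod 10 = 2)


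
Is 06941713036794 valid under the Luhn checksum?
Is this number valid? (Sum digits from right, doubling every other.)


Luhn sum = 59
59 mod 10 = 9

Invalid (Luhn sum mod 10 = 9)


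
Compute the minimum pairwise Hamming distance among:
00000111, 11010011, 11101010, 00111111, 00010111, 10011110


Comparing all pairs, minimum distance: 1
Can detect 0 errors, correct 0 errors

1


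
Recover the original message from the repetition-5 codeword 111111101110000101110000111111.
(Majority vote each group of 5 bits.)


Groups: 11111, 11011, 10000, 10111, 00001, 11111
Majority votes: 110101

110101


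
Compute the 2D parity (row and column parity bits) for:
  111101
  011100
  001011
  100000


Row parities: 1111
Column parities: 001010

Row P: 1111, Col P: 001010, Corner: 0


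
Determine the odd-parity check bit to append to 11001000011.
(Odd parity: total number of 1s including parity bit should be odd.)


Number of 1s in data: 5
Parity bit: 0

0


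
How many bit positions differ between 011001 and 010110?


XOR: 001111
Count of 1s: 4

4


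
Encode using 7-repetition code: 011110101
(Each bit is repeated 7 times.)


Each bit -> 7 copies

000000011111111111111111111111111110000000111111100000001111111


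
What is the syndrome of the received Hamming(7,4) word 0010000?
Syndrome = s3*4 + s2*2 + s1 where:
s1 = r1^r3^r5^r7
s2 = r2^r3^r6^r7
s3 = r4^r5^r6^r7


s1=1, s2=1, s3=0

Syndrome = 3 (error at position 3)


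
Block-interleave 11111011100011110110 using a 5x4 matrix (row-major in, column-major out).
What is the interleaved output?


Matrix:
  1111
  1011
  1000
  1111
  0110
Read columns: 11110100111101111010

11110100111101111010


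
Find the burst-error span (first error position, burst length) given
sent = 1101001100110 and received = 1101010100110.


XOR: 0000011000000

Burst at position 5, length 2


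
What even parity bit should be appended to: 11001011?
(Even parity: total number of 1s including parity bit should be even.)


Number of 1s in data: 5
Parity bit: 1

1


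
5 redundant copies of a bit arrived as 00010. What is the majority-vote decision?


Ones: 1 out of 5
Threshold: 3

0 (1/5 voted 1)


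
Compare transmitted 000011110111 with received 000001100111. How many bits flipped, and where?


XOR: 000010010000

2 error(s) at position(s): 4, 7


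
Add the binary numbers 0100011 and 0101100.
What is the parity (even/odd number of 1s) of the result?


0100011 = 35
0101100 = 44
Sum = 79 = 1001111
1s count = 5

odd parity (5 ones in 1001111)


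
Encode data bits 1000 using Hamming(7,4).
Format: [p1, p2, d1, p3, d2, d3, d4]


Parity bits: p1=1, p2=1, p3=0

1110000


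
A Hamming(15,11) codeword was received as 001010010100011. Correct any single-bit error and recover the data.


Syndrome = 5: error at position 5

Data: 10000100011 (corrected bit 5)


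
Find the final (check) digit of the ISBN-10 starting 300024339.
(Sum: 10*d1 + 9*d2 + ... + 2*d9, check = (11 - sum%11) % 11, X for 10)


Weighted sum: 101
101 mod 11 = 2

Check digit: 9


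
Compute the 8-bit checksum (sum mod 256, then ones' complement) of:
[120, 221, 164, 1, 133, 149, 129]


Sum = 917 mod 256 = 149
Complement = 106

106


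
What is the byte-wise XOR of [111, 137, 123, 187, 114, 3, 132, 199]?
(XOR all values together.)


XOR chain: 111 ^ 137 ^ 123 ^ 187 ^ 114 ^ 3 ^ 132 ^ 199 = 20

20


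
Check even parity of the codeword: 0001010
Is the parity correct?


Number of 1s: 2

Yes, parity is correct (2 ones)


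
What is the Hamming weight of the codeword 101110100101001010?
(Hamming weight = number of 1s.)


Counting 1s in 101110100101001010

9


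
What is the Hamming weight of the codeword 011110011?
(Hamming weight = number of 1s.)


Counting 1s in 011110011

6


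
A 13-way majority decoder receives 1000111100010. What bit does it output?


Ones: 6 out of 13
Threshold: 7

0 (6/13 voted 1)


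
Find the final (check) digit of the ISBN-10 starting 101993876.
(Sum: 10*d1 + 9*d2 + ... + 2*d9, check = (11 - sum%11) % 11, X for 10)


Weighted sum: 215
215 mod 11 = 6

Check digit: 5


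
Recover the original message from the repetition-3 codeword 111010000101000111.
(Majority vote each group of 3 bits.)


Groups: 111, 010, 000, 101, 000, 111
Majority votes: 100101

100101


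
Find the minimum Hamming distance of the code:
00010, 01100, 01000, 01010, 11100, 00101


Comparing all pairs, minimum distance: 1
Can detect 0 errors, correct 0 errors

1


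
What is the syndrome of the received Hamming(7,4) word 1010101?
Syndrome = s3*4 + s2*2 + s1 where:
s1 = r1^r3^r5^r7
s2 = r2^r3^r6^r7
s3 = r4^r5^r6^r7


s1=0, s2=0, s3=0

Syndrome = 0 (no error)


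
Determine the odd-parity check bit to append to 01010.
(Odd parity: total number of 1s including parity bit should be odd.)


Number of 1s in data: 2
Parity bit: 1

1


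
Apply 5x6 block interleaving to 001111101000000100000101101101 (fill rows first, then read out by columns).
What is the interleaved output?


Matrix:
  001111
  101000
  000100
  000101
  101101
Read columns: 010010000011001101111000010011

010010000011001101111000010011


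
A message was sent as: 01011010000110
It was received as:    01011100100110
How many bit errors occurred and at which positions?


XOR: 00000110100000

3 error(s) at position(s): 5, 6, 8


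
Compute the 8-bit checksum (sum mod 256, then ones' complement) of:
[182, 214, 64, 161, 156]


Sum = 777 mod 256 = 9
Complement = 246

246


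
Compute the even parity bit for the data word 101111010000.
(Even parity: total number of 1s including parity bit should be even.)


Number of 1s in data: 6
Parity bit: 0

0


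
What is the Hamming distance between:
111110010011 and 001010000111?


XOR: 110100010100
Count of 1s: 5

5


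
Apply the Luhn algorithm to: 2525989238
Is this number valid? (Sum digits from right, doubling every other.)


Luhn sum = 60
60 mod 10 = 0

Valid (Luhn sum mod 10 = 0)


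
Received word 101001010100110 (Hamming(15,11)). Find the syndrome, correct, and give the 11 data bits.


Syndrome = 5: error at position 5

Data: 11100100110 (corrected bit 5)


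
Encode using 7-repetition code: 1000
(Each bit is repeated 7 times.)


Each bit -> 7 copies

1111111000000000000000000000


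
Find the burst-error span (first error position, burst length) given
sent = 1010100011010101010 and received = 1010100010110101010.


XOR: 0000000001100000000

Burst at position 9, length 2


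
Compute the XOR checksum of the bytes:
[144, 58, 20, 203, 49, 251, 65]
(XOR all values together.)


XOR chain: 144 ^ 58 ^ 20 ^ 203 ^ 49 ^ 251 ^ 65 = 254

254


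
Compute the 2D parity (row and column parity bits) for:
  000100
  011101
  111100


Row parities: 100
Column parities: 100101

Row P: 100, Col P: 100101, Corner: 1


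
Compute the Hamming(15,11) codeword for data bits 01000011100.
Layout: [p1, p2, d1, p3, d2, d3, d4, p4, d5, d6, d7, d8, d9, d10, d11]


Parity bits: p1=1, p2=1, p3=1, p4=1

110110010011100


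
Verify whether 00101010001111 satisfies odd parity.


Number of 1s: 7

Yes, parity is correct (7 ones)


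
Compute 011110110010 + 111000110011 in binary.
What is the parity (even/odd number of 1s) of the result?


011110110010 = 1970
111000110011 = 3635
Sum = 5605 = 1010111100101
1s count = 8

even parity (8 ones in 1010111100101)


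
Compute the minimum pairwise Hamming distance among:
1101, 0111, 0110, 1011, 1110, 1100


Comparing all pairs, minimum distance: 1
Can detect 0 errors, correct 0 errors

1


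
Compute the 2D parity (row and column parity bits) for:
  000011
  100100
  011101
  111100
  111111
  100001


Row parities: 000000
Column parities: 011000

Row P: 000000, Col P: 011000, Corner: 0


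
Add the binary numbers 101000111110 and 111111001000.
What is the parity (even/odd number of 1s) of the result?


101000111110 = 2622
111111001000 = 4040
Sum = 6662 = 1101000000110
1s count = 5

odd parity (5 ones in 1101000000110)


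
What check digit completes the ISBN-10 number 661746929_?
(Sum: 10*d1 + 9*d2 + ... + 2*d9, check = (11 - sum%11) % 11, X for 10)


Weighted sum: 285
285 mod 11 = 10

Check digit: 1


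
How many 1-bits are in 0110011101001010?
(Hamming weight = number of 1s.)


Counting 1s in 0110011101001010

8


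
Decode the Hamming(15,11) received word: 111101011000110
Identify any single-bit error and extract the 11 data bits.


Syndrome = 0: no error detected

Data: 10101000110 (no errors)


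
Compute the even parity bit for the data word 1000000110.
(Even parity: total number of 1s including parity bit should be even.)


Number of 1s in data: 3
Parity bit: 1

1


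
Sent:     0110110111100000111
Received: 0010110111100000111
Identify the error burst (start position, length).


XOR: 0100000000000000000

Burst at position 1, length 1


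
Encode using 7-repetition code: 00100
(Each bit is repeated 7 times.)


Each bit -> 7 copies

00000000000000111111100000000000000


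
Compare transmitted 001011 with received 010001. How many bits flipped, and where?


XOR: 011010

3 error(s) at position(s): 1, 2, 4


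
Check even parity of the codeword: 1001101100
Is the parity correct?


Number of 1s: 5

No, parity error (5 ones)


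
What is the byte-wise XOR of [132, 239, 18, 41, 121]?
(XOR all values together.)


XOR chain: 132 ^ 239 ^ 18 ^ 41 ^ 121 = 41

41


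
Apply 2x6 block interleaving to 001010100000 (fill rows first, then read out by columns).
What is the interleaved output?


Matrix:
  001010
  100000
Read columns: 010010001000

010010001000


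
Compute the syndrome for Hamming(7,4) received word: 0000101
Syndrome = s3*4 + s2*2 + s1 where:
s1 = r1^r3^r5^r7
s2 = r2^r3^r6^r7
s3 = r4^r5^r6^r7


s1=0, s2=1, s3=0

Syndrome = 2 (error at position 2)


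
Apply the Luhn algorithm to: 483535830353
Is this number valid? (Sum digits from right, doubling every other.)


Luhn sum = 55
55 mod 10 = 5

Invalid (Luhn sum mod 10 = 5)


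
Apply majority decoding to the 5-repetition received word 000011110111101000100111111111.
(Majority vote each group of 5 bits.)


Groups: 00001, 11101, 11101, 00010, 01111, 11111
Majority votes: 011011

011011


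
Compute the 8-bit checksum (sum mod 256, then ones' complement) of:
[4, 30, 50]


Sum = 84 mod 256 = 84
Complement = 171

171


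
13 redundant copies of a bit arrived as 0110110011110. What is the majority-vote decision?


Ones: 8 out of 13
Threshold: 7

1 (8/13 voted 1)


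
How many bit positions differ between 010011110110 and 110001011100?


XOR: 100010101010
Count of 1s: 5

5


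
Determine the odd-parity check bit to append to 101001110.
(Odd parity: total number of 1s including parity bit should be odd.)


Number of 1s in data: 5
Parity bit: 0

0


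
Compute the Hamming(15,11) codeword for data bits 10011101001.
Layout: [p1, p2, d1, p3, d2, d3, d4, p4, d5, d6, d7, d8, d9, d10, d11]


Parity bits: p1=0, p2=0, p3=1, p4=0

001100101101001


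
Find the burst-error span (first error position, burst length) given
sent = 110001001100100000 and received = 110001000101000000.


XOR: 000000001001100000

Burst at position 8, length 5


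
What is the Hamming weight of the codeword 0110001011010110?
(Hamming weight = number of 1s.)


Counting 1s in 0110001011010110

8


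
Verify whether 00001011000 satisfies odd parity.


Number of 1s: 3

Yes, parity is correct (3 ones)


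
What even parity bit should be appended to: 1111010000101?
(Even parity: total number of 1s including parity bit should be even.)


Number of 1s in data: 7
Parity bit: 1

1


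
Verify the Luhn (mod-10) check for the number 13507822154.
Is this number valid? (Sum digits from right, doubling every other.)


Luhn sum = 38
38 mod 10 = 8

Invalid (Luhn sum mod 10 = 8)


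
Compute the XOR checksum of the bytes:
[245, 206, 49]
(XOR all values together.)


XOR chain: 245 ^ 206 ^ 49 = 10

10


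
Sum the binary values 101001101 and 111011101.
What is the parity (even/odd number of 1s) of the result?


101001101 = 333
111011101 = 477
Sum = 810 = 1100101010
1s count = 5

odd parity (5 ones in 1100101010)


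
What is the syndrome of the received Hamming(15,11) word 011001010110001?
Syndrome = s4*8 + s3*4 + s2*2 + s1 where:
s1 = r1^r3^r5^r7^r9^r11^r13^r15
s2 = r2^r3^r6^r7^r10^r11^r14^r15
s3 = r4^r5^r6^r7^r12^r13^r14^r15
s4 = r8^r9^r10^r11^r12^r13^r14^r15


s1=1, s2=0, s3=0, s4=0

Syndrome = 1 (error at position 1)


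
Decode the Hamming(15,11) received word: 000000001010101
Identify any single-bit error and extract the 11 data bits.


Syndrome = 0: no error detected

Data: 00001010101 (no errors)


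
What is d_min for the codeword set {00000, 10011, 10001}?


Comparing all pairs, minimum distance: 1
Can detect 0 errors, correct 0 errors

1


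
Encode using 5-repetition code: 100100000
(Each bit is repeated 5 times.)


Each bit -> 5 copies

111110000000000111110000000000000000000000000


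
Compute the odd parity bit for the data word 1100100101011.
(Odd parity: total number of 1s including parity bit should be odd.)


Number of 1s in data: 7
Parity bit: 0

0


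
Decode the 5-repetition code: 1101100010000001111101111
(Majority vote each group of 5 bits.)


Groups: 11011, 00010, 00000, 11111, 01111
Majority votes: 10011

10011


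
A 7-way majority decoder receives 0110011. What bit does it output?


Ones: 4 out of 7
Threshold: 4

1 (4/7 voted 1)


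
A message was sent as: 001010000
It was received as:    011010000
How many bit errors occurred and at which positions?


XOR: 010000000

1 error(s) at position(s): 1


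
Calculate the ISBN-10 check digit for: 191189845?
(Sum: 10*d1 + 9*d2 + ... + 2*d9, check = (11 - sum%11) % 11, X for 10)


Weighted sum: 253
253 mod 11 = 0

Check digit: 0


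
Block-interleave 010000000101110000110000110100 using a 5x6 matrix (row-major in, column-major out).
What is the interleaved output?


Matrix:
  010000
  000101
  110000
  110000
  110100
Read columns: 001111011100000010010000001000

001111011100000010010000001000


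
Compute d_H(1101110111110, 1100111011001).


XOR: 0001001100111
Count of 1s: 6

6


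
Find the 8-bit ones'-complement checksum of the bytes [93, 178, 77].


Sum = 348 mod 256 = 92
Complement = 163

163


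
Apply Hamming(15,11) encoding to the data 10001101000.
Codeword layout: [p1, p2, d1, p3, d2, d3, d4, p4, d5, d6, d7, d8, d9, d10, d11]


Parity bits: p1=0, p2=0, p3=1, p4=1

001100011101000


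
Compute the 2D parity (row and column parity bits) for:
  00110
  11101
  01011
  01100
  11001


Row parities: 00101
Column parities: 00101

Row P: 00101, Col P: 00101, Corner: 0


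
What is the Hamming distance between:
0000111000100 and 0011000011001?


XOR: 0011111011101
Count of 1s: 9

9


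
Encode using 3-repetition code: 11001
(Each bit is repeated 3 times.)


Each bit -> 3 copies

111111000000111


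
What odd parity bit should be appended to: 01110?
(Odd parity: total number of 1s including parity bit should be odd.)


Number of 1s in data: 3
Parity bit: 0

0


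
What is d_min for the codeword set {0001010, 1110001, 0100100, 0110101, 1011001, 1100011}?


Comparing all pairs, minimum distance: 2
Can detect 1 errors, correct 0 errors

2


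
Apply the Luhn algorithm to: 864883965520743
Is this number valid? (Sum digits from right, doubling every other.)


Luhn sum = 74
74 mod 10 = 4

Invalid (Luhn sum mod 10 = 4)


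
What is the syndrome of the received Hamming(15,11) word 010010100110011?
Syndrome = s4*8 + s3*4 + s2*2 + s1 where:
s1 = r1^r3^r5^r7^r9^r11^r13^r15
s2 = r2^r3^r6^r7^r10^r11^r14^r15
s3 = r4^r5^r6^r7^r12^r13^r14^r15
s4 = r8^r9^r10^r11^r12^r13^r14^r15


s1=0, s2=0, s3=0, s4=0

Syndrome = 0 (no error)


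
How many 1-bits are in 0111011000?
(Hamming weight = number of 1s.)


Counting 1s in 0111011000

5


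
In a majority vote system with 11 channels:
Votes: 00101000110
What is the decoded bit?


Ones: 4 out of 11
Threshold: 6

0 (4/11 voted 1)


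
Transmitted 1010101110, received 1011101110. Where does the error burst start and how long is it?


XOR: 0001000000

Burst at position 3, length 1


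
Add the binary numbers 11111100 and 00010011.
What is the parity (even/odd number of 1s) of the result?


11111100 = 252
00010011 = 19
Sum = 271 = 100001111
1s count = 5

odd parity (5 ones in 100001111)


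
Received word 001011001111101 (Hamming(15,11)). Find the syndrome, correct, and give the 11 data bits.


Syndrome = 6: error at position 6

Data: 11001111101 (corrected bit 6)


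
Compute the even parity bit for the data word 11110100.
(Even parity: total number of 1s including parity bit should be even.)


Number of 1s in data: 5
Parity bit: 1

1


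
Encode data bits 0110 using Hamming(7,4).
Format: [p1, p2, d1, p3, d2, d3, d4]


Parity bits: p1=1, p2=1, p3=0

1100110


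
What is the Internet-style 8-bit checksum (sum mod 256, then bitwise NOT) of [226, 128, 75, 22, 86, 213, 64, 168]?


Sum = 982 mod 256 = 214
Complement = 41

41


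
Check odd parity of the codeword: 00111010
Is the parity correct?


Number of 1s: 4

No, parity error (4 ones)


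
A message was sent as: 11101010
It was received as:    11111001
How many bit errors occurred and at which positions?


XOR: 00010011

3 error(s) at position(s): 3, 6, 7


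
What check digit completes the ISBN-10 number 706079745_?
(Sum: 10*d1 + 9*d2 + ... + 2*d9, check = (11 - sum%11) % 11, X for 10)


Weighted sum: 255
255 mod 11 = 2

Check digit: 9


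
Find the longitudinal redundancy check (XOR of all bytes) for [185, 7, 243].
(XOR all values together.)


XOR chain: 185 ^ 7 ^ 243 = 77

77


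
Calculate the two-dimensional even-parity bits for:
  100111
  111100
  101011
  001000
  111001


Row parities: 00010
Column parities: 000001

Row P: 00010, Col P: 000001, Corner: 1


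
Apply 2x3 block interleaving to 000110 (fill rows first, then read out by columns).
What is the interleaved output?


Matrix:
  000
  110
Read columns: 010100

010100


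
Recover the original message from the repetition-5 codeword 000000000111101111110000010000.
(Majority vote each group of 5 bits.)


Groups: 00000, 00001, 11101, 11111, 00000, 10000
Majority votes: 001100

001100


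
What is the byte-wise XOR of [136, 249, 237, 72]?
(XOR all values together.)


XOR chain: 136 ^ 249 ^ 237 ^ 72 = 212

212


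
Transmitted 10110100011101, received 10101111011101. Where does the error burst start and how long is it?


XOR: 00011011000000

Burst at position 3, length 5


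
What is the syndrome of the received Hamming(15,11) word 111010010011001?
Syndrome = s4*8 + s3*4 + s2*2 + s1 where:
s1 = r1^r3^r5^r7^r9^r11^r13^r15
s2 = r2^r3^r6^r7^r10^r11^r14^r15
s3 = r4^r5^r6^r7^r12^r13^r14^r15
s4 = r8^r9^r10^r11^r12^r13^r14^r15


s1=1, s2=0, s3=1, s4=0

Syndrome = 5 (error at position 5)


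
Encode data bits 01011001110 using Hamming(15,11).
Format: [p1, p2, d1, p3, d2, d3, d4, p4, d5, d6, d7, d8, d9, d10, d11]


Parity bits: p1=0, p2=0, p3=1, p4=0

000110101001110


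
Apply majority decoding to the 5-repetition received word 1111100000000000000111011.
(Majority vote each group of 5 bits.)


Groups: 11111, 00000, 00000, 00001, 11011
Majority votes: 10001

10001


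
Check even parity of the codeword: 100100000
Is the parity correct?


Number of 1s: 2

Yes, parity is correct (2 ones)


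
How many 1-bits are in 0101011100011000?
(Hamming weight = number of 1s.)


Counting 1s in 0101011100011000

7


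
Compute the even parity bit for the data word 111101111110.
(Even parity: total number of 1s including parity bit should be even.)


Number of 1s in data: 10
Parity bit: 0

0


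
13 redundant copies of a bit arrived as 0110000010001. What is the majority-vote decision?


Ones: 4 out of 13
Threshold: 7

0 (4/13 voted 1)


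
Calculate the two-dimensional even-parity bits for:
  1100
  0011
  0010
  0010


Row parities: 0011
Column parities: 1111

Row P: 0011, Col P: 1111, Corner: 0


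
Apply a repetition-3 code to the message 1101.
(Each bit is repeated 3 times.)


Each bit -> 3 copies

111111000111


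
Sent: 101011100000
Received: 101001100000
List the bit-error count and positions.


XOR: 000010000000

1 error(s) at position(s): 4


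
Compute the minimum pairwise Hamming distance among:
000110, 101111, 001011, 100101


Comparing all pairs, minimum distance: 2
Can detect 1 errors, correct 0 errors

2


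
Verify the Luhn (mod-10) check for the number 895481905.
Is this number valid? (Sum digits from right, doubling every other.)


Luhn sum = 54
54 mod 10 = 4

Invalid (Luhn sum mod 10 = 4)


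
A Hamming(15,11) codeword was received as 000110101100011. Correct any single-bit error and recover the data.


Syndrome = 4: error at position 4

Data: 01011100011 (corrected bit 4)


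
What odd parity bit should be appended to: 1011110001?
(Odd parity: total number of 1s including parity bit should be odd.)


Number of 1s in data: 6
Parity bit: 1

1


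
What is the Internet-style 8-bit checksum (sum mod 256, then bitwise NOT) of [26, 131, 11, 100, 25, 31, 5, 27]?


Sum = 356 mod 256 = 100
Complement = 155

155


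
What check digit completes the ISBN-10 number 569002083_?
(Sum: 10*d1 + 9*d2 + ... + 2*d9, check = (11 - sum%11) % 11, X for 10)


Weighted sum: 216
216 mod 11 = 7

Check digit: 4


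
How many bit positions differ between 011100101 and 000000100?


XOR: 011100001
Count of 1s: 4

4


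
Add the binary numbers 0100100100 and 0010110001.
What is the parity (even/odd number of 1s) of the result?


0100100100 = 292
0010110001 = 177
Sum = 469 = 111010101
1s count = 6

even parity (6 ones in 111010101)


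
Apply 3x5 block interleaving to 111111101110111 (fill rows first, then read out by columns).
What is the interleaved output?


Matrix:
  11111
  11011
  10111
Read columns: 111110101111111

111110101111111


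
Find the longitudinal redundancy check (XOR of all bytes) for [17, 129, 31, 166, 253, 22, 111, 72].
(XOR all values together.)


XOR chain: 17 ^ 129 ^ 31 ^ 166 ^ 253 ^ 22 ^ 111 ^ 72 = 229

229


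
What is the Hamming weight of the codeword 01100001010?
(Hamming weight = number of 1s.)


Counting 1s in 01100001010

4


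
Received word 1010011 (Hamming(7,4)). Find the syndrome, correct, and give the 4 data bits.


Syndrome = 3: error at position 3

Data: 0011 (corrected bit 3)


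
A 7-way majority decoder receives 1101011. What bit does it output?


Ones: 5 out of 7
Threshold: 4

1 (5/7 voted 1)


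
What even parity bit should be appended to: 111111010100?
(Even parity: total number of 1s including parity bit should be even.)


Number of 1s in data: 8
Parity bit: 0

0


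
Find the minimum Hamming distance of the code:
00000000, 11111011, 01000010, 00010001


Comparing all pairs, minimum distance: 2
Can detect 1 errors, correct 0 errors

2


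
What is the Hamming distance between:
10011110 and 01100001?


XOR: 11111111
Count of 1s: 8

8


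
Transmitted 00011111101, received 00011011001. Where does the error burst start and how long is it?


XOR: 00000100100

Burst at position 5, length 4


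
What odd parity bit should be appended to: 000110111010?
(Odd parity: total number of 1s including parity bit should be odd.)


Number of 1s in data: 6
Parity bit: 1

1


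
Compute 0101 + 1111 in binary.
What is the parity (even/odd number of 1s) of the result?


0101 = 5
1111 = 15
Sum = 20 = 10100
1s count = 2

even parity (2 ones in 10100)


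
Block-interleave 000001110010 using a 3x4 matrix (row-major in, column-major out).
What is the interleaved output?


Matrix:
  0000
  0111
  0010
Read columns: 000010011010

000010011010


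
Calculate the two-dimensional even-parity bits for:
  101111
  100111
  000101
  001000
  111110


Row parities: 10011
Column parities: 111011

Row P: 10011, Col P: 111011, Corner: 1


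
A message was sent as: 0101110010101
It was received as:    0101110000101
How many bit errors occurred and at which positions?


XOR: 0000000010000

1 error(s) at position(s): 8


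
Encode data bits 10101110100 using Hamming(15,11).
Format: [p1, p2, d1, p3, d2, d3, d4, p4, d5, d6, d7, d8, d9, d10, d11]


Parity bits: p1=0, p2=0, p3=0, p4=0

001001001110100


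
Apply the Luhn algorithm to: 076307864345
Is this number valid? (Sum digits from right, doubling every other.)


Luhn sum = 57
57 mod 10 = 7

Invalid (Luhn sum mod 10 = 7)


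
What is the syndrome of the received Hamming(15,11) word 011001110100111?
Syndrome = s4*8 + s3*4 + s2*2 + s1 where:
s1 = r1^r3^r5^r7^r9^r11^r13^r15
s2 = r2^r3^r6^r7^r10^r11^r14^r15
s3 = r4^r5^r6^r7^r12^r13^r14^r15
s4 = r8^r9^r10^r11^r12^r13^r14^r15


s1=0, s2=1, s3=1, s4=1

Syndrome = 14 (error at position 14)


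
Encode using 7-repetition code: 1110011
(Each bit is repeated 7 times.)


Each bit -> 7 copies

1111111111111111111110000000000000011111111111111


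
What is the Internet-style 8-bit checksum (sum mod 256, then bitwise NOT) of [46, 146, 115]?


Sum = 307 mod 256 = 51
Complement = 204

204


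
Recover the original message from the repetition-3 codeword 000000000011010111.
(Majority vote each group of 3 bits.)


Groups: 000, 000, 000, 011, 010, 111
Majority votes: 000101

000101


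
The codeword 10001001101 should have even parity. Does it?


Number of 1s: 5

No, parity error (5 ones)


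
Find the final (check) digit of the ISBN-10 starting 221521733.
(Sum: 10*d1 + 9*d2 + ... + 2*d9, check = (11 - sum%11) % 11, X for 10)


Weighted sum: 141
141 mod 11 = 9

Check digit: 2


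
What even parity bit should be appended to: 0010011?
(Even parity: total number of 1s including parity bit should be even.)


Number of 1s in data: 3
Parity bit: 1

1


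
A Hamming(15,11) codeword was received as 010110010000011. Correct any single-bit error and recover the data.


Syndrome = 10: error at position 10

Data: 01000100011 (corrected bit 10)


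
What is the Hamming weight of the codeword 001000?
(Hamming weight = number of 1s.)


Counting 1s in 001000

1


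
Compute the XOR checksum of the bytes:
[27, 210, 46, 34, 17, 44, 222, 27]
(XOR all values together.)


XOR chain: 27 ^ 210 ^ 46 ^ 34 ^ 17 ^ 44 ^ 222 ^ 27 = 61

61


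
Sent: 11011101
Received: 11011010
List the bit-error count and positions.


XOR: 00000111

3 error(s) at position(s): 5, 6, 7


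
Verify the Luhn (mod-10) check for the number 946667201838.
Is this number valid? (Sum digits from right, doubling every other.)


Luhn sum = 60
60 mod 10 = 0

Valid (Luhn sum mod 10 = 0)


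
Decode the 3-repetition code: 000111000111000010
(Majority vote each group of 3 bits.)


Groups: 000, 111, 000, 111, 000, 010
Majority votes: 010100

010100


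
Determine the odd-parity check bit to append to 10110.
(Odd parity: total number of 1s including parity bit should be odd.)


Number of 1s in data: 3
Parity bit: 0

0


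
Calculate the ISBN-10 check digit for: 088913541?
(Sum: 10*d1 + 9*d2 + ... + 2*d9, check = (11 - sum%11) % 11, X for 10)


Weighted sum: 254
254 mod 11 = 1

Check digit: X


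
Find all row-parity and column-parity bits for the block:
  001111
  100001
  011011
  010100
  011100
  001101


Row parities: 000011
Column parities: 110000

Row P: 000011, Col P: 110000, Corner: 0


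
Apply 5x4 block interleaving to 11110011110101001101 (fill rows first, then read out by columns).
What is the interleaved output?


Matrix:
  1111
  0011
  1101
  0100
  1101
Read columns: 10101101111100011101

10101101111100011101


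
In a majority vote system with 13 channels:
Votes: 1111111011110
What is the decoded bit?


Ones: 11 out of 13
Threshold: 7

1 (11/13 voted 1)


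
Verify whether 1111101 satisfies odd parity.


Number of 1s: 6

No, parity error (6 ones)


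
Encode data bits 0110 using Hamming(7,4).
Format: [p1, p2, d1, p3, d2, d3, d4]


Parity bits: p1=1, p2=1, p3=0

1100110


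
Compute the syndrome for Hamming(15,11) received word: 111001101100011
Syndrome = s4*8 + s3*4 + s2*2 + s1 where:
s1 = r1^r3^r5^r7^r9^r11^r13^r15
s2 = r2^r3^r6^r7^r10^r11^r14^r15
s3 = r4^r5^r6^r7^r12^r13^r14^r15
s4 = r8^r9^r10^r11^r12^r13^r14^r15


s1=1, s2=1, s3=0, s4=0

Syndrome = 3 (error at position 3)


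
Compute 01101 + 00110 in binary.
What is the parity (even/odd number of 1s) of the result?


01101 = 13
00110 = 6
Sum = 19 = 10011
1s count = 3

odd parity (3 ones in 10011)


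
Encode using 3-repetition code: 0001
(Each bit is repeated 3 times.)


Each bit -> 3 copies

000000000111


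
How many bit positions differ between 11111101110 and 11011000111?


XOR: 00100101001
Count of 1s: 4

4


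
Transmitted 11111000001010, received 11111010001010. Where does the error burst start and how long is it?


XOR: 00000010000000

Burst at position 6, length 1


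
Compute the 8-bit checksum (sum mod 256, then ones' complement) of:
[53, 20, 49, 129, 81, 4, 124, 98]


Sum = 558 mod 256 = 46
Complement = 209

209


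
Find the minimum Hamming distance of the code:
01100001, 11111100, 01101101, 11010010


Comparing all pairs, minimum distance: 2
Can detect 1 errors, correct 0 errors

2


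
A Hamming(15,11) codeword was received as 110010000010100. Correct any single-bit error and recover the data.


Syndrome = 0: no error detected

Data: 01000010100 (no errors)


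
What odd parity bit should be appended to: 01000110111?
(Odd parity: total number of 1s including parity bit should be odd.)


Number of 1s in data: 6
Parity bit: 1

1


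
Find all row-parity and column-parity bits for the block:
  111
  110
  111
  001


Row parities: 1011
Column parities: 111

Row P: 1011, Col P: 111, Corner: 1


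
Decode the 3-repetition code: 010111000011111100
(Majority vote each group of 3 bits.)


Groups: 010, 111, 000, 011, 111, 100
Majority votes: 010110

010110


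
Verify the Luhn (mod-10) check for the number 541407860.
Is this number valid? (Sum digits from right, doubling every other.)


Luhn sum = 38
38 mod 10 = 8

Invalid (Luhn sum mod 10 = 8)


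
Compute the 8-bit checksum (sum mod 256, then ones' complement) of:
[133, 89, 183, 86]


Sum = 491 mod 256 = 235
Complement = 20

20


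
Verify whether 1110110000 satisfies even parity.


Number of 1s: 5

No, parity error (5 ones)


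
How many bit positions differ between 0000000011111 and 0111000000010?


XOR: 0111000011101
Count of 1s: 7

7


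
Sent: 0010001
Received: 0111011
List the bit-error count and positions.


XOR: 0101010

3 error(s) at position(s): 1, 3, 5


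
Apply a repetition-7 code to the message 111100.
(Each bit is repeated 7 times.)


Each bit -> 7 copies

111111111111111111111111111100000000000000


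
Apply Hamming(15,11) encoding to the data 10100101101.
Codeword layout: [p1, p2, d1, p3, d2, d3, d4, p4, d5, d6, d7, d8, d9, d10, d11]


Parity bits: p1=1, p2=0, p3=0, p4=0

101001000101101


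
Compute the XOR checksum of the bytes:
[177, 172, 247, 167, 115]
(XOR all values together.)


XOR chain: 177 ^ 172 ^ 247 ^ 167 ^ 115 = 62

62


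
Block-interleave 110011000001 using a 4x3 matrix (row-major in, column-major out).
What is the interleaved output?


Matrix:
  110
  011
  000
  001
Read columns: 100011000101

100011000101


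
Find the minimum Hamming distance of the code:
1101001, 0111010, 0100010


Comparing all pairs, minimum distance: 2
Can detect 1 errors, correct 0 errors

2


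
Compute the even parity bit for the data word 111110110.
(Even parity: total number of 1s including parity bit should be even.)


Number of 1s in data: 7
Parity bit: 1

1


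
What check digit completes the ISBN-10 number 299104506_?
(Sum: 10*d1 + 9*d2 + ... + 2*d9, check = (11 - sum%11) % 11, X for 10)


Weighted sum: 232
232 mod 11 = 1

Check digit: X


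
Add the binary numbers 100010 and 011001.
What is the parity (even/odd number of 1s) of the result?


100010 = 34
011001 = 25
Sum = 59 = 111011
1s count = 5

odd parity (5 ones in 111011)


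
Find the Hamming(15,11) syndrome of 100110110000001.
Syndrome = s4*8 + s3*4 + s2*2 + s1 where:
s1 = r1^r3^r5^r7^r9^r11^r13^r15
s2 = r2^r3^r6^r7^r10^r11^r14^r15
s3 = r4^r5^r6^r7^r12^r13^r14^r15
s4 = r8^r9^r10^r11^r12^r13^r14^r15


s1=0, s2=0, s3=0, s4=0

Syndrome = 0 (no error)


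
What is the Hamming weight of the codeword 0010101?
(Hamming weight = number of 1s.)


Counting 1s in 0010101

3


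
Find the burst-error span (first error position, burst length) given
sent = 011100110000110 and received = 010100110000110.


XOR: 001000000000000

Burst at position 2, length 1


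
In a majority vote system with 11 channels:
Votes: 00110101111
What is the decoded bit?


Ones: 7 out of 11
Threshold: 6

1 (7/11 voted 1)


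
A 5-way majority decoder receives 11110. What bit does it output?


Ones: 4 out of 5
Threshold: 3

1 (4/5 voted 1)


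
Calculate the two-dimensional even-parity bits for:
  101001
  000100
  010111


Row parities: 110
Column parities: 111010

Row P: 110, Col P: 111010, Corner: 0


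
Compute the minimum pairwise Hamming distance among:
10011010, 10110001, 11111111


Comparing all pairs, minimum distance: 4
Can detect 3 errors, correct 1 errors

4


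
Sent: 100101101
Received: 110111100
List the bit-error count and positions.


XOR: 010010001

3 error(s) at position(s): 1, 4, 8


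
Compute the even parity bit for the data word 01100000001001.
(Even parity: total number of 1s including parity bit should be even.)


Number of 1s in data: 4
Parity bit: 0

0


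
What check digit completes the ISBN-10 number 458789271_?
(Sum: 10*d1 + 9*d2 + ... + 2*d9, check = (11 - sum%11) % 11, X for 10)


Weighted sum: 322
322 mod 11 = 3

Check digit: 8


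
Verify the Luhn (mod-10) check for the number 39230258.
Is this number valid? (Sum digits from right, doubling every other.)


Luhn sum = 33
33 mod 10 = 3

Invalid (Luhn sum mod 10 = 3)


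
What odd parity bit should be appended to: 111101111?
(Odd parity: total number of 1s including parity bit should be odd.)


Number of 1s in data: 8
Parity bit: 1

1


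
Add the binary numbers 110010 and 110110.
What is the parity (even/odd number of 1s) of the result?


110010 = 50
110110 = 54
Sum = 104 = 1101000
1s count = 3

odd parity (3 ones in 1101000)


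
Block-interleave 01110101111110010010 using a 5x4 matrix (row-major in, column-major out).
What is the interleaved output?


Matrix:
  0111
  0101
  1111
  1001
  0010
Read columns: 00110111001010111110

00110111001010111110


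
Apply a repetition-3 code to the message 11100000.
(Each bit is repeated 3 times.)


Each bit -> 3 copies

111111111000000000000000


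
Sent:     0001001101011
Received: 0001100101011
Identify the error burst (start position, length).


XOR: 0000101000000

Burst at position 4, length 3


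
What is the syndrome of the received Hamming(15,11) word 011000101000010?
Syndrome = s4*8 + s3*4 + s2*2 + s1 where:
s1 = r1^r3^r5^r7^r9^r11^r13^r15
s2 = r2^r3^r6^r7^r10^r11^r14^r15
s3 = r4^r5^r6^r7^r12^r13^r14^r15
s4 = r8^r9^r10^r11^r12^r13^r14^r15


s1=1, s2=0, s3=0, s4=0

Syndrome = 1 (error at position 1)


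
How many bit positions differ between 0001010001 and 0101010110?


XOR: 0100000111
Count of 1s: 4

4
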